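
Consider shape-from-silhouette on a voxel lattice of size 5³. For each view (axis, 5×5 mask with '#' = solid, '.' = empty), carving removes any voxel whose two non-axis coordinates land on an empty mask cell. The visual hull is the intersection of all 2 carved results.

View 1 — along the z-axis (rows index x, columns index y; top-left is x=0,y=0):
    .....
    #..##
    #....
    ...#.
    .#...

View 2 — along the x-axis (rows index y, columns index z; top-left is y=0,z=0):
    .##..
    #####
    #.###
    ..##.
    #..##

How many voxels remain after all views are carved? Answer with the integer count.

initial block: 5^3 = 125
[1] z-view keeps 6 columns → grid now 30
[2] x-view keeps 16 columns → grid now 16

16 voxels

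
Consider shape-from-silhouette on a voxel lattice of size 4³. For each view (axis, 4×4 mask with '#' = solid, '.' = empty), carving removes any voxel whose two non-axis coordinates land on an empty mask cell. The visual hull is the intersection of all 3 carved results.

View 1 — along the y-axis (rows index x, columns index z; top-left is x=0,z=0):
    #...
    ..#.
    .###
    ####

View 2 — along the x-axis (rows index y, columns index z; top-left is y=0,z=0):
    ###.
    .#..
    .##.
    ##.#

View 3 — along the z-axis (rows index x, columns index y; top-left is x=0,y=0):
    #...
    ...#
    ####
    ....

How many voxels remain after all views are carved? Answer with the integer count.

initial block: 4^3 = 64
step 1: project along y, AND mask (9/16) → |grid| = 36
step 2: project along x, AND mask (9/16) → |grid| = 20
step 3: project along z, AND mask (6/16) → |grid| = 8

|visual hull| = 8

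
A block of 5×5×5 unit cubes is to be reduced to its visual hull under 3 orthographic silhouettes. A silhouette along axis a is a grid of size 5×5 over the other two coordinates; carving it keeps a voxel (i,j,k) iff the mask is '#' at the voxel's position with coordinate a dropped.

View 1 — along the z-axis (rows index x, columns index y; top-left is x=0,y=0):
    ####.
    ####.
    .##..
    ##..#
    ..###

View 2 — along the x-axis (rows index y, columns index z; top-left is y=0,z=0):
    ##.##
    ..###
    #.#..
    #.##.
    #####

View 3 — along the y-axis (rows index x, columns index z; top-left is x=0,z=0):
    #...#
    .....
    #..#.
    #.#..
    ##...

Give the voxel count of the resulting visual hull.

15 voxels

initial block: 5^3 = 125
V1 z: intersect with XY mask (16 set) -- 80 left
V2 x: intersect with YZ mask (17 set) -- 51 left
V3 y: intersect with XZ mask (8 set) -- 15 left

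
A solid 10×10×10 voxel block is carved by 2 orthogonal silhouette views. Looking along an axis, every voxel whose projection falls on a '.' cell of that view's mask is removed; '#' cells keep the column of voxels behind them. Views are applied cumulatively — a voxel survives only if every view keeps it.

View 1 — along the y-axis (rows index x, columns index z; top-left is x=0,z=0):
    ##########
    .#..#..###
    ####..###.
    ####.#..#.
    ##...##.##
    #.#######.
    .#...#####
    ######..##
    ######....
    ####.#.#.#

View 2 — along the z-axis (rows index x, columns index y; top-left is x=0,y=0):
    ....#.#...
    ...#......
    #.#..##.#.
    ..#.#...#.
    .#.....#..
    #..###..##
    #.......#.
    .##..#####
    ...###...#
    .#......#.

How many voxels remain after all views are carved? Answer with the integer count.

voxel count = 244

full grid |V| = 1000
V1 y: intersect with XZ mask (69 set) -- 690 left
V2 z: intersect with XY mask (34 set) -- 244 left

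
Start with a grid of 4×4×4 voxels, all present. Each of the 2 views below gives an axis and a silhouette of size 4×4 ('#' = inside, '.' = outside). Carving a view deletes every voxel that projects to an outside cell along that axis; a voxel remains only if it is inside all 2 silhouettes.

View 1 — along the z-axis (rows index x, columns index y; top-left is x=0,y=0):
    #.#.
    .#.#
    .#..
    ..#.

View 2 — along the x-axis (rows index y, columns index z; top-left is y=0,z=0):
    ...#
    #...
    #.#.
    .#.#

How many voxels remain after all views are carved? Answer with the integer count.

start: 4×4×4 = 64 voxels
V1 z: intersect with XY mask (6 set) -- 24 left
V2 x: intersect with YZ mask (6 set) -- 9 left

remaining voxels: 9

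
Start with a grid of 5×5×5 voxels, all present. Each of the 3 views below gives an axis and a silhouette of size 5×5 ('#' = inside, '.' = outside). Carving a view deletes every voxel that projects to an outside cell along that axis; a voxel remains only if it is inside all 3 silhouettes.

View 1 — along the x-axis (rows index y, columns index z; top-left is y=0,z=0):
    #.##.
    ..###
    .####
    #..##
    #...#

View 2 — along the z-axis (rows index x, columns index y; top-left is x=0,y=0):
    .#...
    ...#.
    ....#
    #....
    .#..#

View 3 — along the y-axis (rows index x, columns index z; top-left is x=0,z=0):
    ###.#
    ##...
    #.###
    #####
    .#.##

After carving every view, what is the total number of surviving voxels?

|visual hull| = 11

full grid |V| = 125
[1] x-view keeps 15 columns → grid now 75
[2] z-view keeps 6 columns → grid now 16
[3] y-view keeps 18 columns → grid now 11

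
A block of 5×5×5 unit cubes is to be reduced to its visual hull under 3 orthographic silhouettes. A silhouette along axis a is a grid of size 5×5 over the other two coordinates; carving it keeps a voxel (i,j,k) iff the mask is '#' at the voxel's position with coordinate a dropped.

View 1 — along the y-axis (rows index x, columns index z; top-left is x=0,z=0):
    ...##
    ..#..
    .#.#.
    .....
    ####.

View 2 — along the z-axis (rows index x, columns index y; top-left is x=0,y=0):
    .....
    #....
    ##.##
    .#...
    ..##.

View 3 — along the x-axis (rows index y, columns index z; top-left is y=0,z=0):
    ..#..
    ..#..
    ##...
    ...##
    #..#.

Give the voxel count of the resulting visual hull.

remaining voxels: 6

before carving: 125 voxels (5×5×5)
carve view 1 (along y, XZ-mask fill 9/25): 45 voxels remain
carve view 2 (along z, XY-mask fill 8/25): 17 voxels remain
carve view 3 (along x, YZ-mask fill 8/25): 6 voxels remain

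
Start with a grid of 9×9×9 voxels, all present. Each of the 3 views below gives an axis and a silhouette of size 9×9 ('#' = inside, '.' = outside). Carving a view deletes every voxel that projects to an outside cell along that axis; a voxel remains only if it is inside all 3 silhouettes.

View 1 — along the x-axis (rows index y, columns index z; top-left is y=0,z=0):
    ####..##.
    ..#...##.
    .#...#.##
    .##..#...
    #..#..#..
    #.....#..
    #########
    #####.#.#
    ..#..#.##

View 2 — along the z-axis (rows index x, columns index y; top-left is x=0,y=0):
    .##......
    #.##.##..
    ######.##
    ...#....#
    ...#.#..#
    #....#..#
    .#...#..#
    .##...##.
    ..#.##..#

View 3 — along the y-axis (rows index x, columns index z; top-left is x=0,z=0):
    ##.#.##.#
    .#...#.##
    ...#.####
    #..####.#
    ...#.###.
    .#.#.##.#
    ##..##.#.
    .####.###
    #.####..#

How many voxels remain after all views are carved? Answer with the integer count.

initial block: 9^3 = 729
carve view 1 (along x, YZ-mask fill 41/81): 369 voxels remain
carve view 2 (along z, XY-mask fill 34/81): 136 voxels remain
carve view 3 (along y, XZ-mask fill 48/81): 78 voxels remain

78 voxels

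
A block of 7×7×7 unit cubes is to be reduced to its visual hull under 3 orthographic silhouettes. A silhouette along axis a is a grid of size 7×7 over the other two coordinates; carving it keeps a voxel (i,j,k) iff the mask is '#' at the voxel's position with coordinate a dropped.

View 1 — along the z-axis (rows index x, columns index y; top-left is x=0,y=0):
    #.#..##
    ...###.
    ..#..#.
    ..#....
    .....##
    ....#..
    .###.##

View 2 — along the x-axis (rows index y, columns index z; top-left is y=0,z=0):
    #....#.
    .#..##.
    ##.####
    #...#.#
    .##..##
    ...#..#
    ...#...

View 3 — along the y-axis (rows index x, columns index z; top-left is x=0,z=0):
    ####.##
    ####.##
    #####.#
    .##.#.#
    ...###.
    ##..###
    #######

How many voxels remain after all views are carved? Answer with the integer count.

voxel count = 48

before carving: 343 voxels (7×7×7)
step 1: project along z, AND mask (18/49) → |grid| = 126
step 2: project along x, AND mask (21/49) → |grid| = 56
step 3: project along y, AND mask (37/49) → |grid| = 48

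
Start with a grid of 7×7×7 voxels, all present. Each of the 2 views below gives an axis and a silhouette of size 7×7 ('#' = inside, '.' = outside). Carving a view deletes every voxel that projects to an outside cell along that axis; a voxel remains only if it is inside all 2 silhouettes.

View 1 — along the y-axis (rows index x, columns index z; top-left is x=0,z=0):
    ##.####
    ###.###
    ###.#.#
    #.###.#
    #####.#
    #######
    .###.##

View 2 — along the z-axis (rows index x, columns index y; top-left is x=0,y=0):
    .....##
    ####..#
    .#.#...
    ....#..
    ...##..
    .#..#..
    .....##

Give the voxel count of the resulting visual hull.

|visual hull| = 93

start: 7×7×7 = 343 voxels
  1. axis=1 (XZ plane), |mask|=40  ⇒  voxels=280
  2. axis=2 (XY plane), |mask|=16  ⇒  voxels=93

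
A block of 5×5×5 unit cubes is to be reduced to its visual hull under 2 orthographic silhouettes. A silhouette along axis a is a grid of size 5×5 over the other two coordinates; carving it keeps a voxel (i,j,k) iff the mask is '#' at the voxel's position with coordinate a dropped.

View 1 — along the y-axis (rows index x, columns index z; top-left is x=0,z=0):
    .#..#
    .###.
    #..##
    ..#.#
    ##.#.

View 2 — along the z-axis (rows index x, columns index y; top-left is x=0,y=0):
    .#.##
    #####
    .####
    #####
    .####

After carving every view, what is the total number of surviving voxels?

|visual hull| = 55

before carving: 125 voxels (5×5×5)
carve view 1 (along y, XZ-mask fill 13/25): 65 voxels remain
carve view 2 (along z, XY-mask fill 21/25): 55 voxels remain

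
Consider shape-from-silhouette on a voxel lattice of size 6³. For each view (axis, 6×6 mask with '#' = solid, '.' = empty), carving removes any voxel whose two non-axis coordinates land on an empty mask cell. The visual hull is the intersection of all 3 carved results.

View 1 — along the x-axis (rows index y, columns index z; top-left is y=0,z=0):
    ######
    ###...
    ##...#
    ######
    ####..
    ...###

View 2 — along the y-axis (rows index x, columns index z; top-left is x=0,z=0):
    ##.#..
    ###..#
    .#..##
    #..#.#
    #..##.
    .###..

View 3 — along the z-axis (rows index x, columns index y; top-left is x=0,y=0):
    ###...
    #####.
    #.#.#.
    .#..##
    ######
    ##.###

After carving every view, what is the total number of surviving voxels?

|visual hull| = 59

initial block: 6^3 = 216
V1 x: intersect with YZ mask (25 set) -- 150 left
V2 y: intersect with XZ mask (19 set) -- 82 left
V3 z: intersect with XY mask (25 set) -- 59 left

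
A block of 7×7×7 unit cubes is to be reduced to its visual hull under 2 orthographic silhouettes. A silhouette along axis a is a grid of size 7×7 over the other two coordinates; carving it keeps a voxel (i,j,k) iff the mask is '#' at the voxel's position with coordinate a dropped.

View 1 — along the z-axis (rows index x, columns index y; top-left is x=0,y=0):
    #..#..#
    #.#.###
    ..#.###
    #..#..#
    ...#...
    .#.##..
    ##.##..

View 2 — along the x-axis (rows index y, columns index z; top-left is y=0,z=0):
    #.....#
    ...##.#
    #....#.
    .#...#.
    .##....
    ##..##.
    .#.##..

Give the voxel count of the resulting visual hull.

56 voxels

initial block: 7^3 = 343
V1 z: intersect with XY mask (23 set) -- 161 left
V2 x: intersect with YZ mask (18 set) -- 56 left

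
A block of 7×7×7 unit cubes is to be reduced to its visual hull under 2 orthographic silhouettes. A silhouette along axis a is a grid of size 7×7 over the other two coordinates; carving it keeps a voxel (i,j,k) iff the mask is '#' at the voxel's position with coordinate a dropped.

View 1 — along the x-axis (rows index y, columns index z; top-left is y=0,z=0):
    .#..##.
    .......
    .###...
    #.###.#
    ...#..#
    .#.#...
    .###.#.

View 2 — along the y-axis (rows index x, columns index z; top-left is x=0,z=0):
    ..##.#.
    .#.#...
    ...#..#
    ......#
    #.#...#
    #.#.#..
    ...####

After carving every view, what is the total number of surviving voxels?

start: 7×7×7 = 343 voxels
step 1: project along x, AND mask (19/49) → |grid| = 133
step 2: project along y, AND mask (18/49) → |grid| = 51

voxel count = 51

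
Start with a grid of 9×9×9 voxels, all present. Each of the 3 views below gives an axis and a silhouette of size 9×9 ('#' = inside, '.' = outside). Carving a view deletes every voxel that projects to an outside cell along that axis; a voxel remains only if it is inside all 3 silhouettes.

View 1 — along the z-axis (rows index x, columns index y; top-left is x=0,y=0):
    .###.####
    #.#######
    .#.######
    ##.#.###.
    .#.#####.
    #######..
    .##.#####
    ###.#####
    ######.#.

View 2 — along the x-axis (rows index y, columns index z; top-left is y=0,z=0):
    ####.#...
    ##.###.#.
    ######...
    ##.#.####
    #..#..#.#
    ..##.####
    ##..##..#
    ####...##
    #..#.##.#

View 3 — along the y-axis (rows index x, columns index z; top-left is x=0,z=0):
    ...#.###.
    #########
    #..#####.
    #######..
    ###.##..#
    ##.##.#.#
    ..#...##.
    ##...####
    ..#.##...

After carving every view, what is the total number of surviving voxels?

before carving: 729 voxels (9×9×9)
after view 1 [z-axis, 63 of 81 cells solid] → remaining = 567
after view 2 [x-axis, 50 of 81 cells solid] → remaining = 353
after view 3 [y-axis, 50 of 81 cells solid] → remaining = 215

215 voxels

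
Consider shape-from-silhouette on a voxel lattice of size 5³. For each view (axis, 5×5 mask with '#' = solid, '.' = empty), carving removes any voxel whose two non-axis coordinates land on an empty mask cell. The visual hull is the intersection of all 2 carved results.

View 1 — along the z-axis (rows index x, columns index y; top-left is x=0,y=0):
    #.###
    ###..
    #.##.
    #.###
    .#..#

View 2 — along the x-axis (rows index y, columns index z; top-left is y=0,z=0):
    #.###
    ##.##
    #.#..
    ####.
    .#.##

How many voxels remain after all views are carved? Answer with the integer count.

voxel count = 53

full grid |V| = 125
[1] z-view keeps 16 columns → grid now 80
[2] x-view keeps 17 columns → grid now 53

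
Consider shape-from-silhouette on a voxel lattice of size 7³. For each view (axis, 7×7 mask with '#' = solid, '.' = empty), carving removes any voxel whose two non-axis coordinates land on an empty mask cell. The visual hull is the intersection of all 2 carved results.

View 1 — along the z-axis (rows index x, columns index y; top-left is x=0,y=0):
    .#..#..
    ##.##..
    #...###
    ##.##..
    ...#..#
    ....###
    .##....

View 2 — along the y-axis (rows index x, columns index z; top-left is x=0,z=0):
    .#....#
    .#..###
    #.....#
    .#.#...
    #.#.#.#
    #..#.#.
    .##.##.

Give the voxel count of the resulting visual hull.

voxel count = 61

initial block: 7^3 = 343
[1] z-view keeps 21 columns → grid now 147
[2] y-view keeps 21 columns → grid now 61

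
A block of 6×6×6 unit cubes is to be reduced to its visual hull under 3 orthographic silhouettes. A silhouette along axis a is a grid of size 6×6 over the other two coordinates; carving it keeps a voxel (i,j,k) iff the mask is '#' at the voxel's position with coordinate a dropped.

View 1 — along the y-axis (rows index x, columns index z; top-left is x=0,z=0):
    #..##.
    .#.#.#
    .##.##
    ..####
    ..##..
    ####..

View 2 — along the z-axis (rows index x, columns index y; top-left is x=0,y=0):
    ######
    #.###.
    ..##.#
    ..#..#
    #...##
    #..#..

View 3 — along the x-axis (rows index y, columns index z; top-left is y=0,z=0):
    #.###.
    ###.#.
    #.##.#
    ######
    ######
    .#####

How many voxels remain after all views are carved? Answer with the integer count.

remaining voxels: 54

initial block: 6^3 = 216
  1. axis=1 (XZ plane), |mask|=20  ⇒  voxels=120
  2. axis=2 (XY plane), |mask|=20  ⇒  voxels=64
  3. axis=0 (YZ plane), |mask|=29  ⇒  voxels=54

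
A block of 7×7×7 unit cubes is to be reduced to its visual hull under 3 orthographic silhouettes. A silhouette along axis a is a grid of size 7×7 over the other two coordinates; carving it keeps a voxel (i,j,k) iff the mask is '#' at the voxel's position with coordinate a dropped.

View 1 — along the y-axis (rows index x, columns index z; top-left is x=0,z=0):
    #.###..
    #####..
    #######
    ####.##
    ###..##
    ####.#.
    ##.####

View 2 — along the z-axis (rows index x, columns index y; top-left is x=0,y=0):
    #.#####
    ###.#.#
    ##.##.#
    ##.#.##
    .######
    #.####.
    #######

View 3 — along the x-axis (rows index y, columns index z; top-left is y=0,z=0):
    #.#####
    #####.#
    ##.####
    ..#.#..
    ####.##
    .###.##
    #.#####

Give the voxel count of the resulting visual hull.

full grid |V| = 343
V1 y: intersect with XZ mask (38 set) -- 266 left
V2 z: intersect with XY mask (39 set) -- 211 left
V3 x: intersect with YZ mask (37 set) -- 157 left

voxel count = 157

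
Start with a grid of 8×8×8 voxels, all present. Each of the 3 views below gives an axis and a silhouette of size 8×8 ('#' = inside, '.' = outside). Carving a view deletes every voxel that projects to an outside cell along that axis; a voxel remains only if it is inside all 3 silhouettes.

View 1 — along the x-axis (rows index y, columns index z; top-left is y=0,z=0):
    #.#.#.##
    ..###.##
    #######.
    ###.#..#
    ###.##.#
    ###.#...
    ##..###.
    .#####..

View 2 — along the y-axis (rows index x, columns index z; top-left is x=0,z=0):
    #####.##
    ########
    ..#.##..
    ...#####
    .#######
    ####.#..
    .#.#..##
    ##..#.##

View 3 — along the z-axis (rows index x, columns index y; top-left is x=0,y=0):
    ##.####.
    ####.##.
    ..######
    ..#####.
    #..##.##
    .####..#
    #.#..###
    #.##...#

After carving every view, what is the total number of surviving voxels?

voxel count = 151

initial block: 8^3 = 512
[1] x-view keeps 42 columns → grid now 336
[2] y-view keeps 44 columns → grid now 229
[3] z-view keeps 42 columns → grid now 151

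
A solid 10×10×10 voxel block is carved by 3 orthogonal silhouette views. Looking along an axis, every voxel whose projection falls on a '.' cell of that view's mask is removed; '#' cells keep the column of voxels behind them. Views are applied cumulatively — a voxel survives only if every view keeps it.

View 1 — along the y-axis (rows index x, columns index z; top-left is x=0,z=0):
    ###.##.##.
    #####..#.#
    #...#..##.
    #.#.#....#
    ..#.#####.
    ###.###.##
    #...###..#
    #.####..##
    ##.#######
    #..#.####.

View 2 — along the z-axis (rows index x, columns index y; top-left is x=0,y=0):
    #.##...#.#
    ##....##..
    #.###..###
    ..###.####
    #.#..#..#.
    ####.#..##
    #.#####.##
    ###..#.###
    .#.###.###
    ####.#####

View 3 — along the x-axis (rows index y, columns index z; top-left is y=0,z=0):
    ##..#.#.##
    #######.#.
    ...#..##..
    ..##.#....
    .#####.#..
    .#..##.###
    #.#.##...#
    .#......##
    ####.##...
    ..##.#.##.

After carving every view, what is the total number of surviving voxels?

start: 10×10×10 = 1000 voxels
V1 y: intersect with XZ mask (63 set) -- 630 left
V2 z: intersect with XY mask (65 set) -- 405 left
V3 x: intersect with YZ mask (51 set) -- 193 left

|visual hull| = 193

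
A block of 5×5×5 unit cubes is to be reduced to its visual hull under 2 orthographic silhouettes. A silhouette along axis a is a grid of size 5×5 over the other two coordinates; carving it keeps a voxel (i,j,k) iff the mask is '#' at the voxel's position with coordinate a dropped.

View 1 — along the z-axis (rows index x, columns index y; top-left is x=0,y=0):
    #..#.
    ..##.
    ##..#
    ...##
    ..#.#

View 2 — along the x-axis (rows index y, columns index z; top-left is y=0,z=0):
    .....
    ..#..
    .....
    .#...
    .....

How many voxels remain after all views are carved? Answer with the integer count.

remaining voxels: 4

initial block: 5^3 = 125
  1. axis=2 (XY plane), |mask|=11  ⇒  voxels=55
  2. axis=0 (YZ plane), |mask|=2  ⇒  voxels=4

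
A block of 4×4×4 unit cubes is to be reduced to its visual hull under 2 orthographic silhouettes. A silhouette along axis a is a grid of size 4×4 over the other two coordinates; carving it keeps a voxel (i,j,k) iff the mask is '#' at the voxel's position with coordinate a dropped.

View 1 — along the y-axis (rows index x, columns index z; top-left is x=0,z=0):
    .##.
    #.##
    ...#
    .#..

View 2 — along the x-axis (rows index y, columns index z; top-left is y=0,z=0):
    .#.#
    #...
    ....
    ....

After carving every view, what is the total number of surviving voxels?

remaining voxels: 5

initial block: 4^3 = 64
[1] y-view keeps 7 columns → grid now 28
[2] x-view keeps 3 columns → grid now 5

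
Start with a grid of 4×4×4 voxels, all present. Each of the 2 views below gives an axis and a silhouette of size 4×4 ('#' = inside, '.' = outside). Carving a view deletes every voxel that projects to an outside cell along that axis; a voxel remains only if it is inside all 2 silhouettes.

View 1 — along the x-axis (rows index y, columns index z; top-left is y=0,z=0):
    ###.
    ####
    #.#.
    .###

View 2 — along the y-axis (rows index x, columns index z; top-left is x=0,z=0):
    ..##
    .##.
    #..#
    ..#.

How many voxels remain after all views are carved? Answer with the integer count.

initial block: 4^3 = 64
[1] x-view keeps 12 columns → grid now 48
[2] y-view keeps 7 columns → grid now 22

remaining voxels: 22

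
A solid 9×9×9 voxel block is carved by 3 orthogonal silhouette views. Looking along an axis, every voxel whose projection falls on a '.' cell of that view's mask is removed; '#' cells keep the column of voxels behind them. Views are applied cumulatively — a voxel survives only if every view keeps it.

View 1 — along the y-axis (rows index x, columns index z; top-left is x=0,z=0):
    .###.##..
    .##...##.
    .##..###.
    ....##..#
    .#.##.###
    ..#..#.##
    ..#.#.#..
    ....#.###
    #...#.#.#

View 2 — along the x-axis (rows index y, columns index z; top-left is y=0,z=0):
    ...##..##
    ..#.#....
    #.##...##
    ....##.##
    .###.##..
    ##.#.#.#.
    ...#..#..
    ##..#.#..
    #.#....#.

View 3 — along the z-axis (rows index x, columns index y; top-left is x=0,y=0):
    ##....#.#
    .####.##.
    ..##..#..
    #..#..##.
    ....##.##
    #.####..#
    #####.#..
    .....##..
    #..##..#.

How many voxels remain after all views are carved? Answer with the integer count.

remaining voxels: 68

full grid |V| = 729
[1] y-view keeps 38 columns → grid now 342
[2] x-view keeps 34 columns → grid now 139
[3] z-view keeps 39 columns → grid now 68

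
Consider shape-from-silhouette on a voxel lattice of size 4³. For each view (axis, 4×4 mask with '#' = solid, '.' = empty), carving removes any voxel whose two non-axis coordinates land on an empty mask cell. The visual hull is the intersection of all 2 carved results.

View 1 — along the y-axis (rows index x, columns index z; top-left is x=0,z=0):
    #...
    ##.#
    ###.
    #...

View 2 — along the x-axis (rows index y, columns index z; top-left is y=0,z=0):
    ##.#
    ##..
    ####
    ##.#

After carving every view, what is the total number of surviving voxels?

start: 4×4×4 = 64 voxels
step 1: project along y, AND mask (8/16) → |grid| = 32
step 2: project along x, AND mask (12/16) → |grid| = 28

remaining voxels: 28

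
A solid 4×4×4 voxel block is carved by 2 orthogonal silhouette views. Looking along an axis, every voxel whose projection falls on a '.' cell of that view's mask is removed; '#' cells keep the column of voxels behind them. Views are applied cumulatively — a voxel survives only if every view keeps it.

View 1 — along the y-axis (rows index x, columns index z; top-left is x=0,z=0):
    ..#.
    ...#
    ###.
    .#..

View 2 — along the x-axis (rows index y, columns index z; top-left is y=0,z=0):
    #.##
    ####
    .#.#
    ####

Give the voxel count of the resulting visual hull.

before carving: 64 voxels (4×4×4)
V1 y: intersect with XZ mask (6 set) -- 24 left
V2 x: intersect with YZ mask (13 set) -- 19 left

remaining voxels: 19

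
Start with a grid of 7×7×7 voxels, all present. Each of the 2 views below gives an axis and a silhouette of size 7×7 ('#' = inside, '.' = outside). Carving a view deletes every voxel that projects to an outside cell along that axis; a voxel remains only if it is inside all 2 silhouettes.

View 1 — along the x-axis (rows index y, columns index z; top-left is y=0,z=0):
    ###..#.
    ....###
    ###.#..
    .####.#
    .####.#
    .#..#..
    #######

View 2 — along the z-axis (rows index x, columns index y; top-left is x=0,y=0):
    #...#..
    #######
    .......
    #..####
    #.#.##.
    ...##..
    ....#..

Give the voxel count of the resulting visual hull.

92 voxels

start: 7×7×7 = 343 voxels
V1 x: intersect with YZ mask (30 set) -- 210 left
V2 z: intersect with XY mask (21 set) -- 92 left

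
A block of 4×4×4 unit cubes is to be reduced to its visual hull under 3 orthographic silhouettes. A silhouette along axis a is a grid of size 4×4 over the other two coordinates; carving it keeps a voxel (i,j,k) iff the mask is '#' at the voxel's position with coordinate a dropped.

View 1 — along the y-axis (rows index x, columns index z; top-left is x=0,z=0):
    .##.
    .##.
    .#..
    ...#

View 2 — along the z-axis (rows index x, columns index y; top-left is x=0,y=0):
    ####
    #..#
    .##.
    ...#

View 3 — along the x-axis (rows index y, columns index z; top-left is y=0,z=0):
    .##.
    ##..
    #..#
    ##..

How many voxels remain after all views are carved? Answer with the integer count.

8 voxels

before carving: 64 voxels (4×4×4)
step 1: project along y, AND mask (6/16) → |grid| = 24
step 2: project along z, AND mask (9/16) → |grid| = 15
step 3: project along x, AND mask (8/16) → |grid| = 8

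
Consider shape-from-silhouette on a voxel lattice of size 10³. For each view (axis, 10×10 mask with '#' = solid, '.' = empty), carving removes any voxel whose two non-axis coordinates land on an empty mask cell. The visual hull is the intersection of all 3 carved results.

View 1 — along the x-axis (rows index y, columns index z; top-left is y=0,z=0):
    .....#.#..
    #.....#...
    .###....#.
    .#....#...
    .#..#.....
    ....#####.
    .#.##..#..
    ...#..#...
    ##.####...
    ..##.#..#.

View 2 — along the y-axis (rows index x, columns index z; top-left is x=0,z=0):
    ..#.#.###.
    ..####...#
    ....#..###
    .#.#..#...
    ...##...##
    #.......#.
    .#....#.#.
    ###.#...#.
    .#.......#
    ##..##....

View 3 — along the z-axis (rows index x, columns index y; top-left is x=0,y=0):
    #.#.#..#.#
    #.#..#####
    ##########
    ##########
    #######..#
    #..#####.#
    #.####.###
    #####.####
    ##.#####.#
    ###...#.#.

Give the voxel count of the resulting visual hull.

94 voxels

initial block: 10^3 = 1000
after view 1 [x-axis, 33 of 100 cells solid] → remaining = 330
after view 2 [y-axis, 37 of 100 cells solid] → remaining = 123
after view 3 [z-axis, 77 of 100 cells solid] → remaining = 94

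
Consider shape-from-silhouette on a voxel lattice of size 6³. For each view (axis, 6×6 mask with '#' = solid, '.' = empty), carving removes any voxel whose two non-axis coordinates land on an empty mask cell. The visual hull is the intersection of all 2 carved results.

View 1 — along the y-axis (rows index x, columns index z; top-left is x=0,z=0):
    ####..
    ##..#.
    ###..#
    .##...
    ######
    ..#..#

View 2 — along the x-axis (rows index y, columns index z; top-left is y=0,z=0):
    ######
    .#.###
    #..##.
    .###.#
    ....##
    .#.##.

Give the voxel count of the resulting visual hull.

full grid |V| = 216
  1. axis=1 (XZ plane), |mask|=21  ⇒  voxels=126
  2. axis=0 (YZ plane), |mask|=22  ⇒  voxels=70

|visual hull| = 70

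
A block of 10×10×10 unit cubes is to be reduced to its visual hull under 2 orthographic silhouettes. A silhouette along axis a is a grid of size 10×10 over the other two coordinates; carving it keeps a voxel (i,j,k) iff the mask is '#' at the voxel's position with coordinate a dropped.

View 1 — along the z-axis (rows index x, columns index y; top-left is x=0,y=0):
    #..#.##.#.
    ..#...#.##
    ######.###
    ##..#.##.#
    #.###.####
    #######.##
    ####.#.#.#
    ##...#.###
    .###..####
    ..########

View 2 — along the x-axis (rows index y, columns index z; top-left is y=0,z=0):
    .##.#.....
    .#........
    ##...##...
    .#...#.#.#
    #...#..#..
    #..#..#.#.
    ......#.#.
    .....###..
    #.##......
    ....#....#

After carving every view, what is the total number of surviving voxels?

full grid |V| = 1000
V1 z: intersect with XY mask (69 set) -- 690 left
V2 x: intersect with YZ mask (29 set) -- 199 left

voxel count = 199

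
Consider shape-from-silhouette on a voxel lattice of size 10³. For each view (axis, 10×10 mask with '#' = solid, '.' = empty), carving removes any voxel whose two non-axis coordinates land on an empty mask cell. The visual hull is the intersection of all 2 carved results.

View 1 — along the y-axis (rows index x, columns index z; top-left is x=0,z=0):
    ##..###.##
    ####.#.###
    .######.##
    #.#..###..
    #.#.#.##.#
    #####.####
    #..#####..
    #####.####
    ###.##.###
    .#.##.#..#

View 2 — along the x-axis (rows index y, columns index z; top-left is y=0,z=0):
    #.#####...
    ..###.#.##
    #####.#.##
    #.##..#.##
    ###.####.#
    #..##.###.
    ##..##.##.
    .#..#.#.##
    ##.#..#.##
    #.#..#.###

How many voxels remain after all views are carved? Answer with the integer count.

voxel count = 453

full grid |V| = 1000
carve view 1 (along y, XZ-mask fill 71/100): 710 voxels remain
carve view 2 (along x, YZ-mask fill 63/100): 453 voxels remain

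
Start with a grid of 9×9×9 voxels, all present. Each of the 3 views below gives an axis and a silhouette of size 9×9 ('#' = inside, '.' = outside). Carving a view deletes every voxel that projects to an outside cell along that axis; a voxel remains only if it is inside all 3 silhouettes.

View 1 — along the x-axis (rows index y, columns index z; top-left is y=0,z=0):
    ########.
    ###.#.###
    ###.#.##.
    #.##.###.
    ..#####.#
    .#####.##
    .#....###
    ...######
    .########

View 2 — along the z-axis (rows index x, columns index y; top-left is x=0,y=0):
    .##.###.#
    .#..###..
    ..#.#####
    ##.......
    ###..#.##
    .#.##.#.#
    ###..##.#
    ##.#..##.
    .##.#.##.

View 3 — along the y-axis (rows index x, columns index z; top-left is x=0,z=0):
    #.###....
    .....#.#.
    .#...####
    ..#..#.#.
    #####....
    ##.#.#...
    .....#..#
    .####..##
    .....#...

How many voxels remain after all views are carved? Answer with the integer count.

full grid |V| = 729
V1 x: intersect with YZ mask (58 set) -- 522 left
V2 z: intersect with XY mask (45 set) -- 287 left
V3 y: intersect with XZ mask (32 set) -- 111 left

remaining voxels: 111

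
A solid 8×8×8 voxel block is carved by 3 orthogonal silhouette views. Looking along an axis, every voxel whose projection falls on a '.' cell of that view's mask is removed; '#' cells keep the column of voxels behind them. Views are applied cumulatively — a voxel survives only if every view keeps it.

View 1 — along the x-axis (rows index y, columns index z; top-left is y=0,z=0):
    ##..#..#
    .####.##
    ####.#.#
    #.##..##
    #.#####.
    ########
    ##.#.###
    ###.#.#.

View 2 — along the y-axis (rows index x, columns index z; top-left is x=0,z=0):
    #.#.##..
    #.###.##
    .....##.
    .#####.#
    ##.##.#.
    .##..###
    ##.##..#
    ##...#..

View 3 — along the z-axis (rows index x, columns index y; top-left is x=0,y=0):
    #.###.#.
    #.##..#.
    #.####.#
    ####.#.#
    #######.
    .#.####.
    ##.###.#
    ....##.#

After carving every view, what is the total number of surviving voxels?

remaining voxels: 135

before carving: 512 voxels (8×8×8)
step 1: project along x, AND mask (46/64) → |grid| = 368
step 2: project along y, AND mask (36/64) → |grid| = 206
step 3: project along z, AND mask (42/64) → |grid| = 135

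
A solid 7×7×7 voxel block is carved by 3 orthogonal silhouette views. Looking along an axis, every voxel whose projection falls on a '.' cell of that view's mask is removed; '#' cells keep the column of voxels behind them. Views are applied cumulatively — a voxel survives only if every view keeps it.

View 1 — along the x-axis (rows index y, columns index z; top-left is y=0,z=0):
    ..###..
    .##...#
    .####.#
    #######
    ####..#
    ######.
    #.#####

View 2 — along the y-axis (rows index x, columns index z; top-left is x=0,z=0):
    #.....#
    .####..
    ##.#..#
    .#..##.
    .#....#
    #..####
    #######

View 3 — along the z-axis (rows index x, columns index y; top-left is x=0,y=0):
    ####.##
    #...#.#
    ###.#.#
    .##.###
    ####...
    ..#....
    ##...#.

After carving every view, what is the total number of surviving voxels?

initial block: 7^3 = 343
carve view 1 (along x, YZ-mask fill 35/49): 245 voxels remain
carve view 2 (along y, XZ-mask fill 27/49): 133 voxels remain
carve view 3 (along z, XY-mask fill 27/49): 59 voxels remain

remaining voxels: 59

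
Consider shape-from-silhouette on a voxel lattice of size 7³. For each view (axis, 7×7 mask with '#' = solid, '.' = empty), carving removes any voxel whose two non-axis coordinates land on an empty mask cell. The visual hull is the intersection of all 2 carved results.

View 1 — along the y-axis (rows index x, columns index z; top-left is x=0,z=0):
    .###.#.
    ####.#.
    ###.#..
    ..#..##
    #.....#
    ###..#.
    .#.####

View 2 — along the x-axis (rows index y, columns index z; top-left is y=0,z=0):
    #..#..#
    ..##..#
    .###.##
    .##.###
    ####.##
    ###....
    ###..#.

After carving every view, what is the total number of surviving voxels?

voxel count = 120

before carving: 343 voxels (7×7×7)
carve view 1 (along y, XZ-mask fill 27/49): 189 voxels remain
carve view 2 (along x, YZ-mask fill 29/49): 120 voxels remain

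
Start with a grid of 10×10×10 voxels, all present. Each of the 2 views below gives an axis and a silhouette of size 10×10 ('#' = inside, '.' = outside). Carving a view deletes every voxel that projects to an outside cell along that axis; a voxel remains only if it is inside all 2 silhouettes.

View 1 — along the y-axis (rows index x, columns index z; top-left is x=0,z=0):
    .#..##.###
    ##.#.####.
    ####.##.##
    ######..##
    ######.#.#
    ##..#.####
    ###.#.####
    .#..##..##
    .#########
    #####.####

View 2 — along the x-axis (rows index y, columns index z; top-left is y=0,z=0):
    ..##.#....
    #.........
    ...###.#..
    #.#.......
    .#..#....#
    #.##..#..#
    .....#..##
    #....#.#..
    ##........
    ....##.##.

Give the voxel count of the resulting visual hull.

remaining voxels: 222

start: 10×10×10 = 1000 voxels
step 1: project along y, AND mask (75/100) → |grid| = 750
step 2: project along x, AND mask (30/100) → |grid| = 222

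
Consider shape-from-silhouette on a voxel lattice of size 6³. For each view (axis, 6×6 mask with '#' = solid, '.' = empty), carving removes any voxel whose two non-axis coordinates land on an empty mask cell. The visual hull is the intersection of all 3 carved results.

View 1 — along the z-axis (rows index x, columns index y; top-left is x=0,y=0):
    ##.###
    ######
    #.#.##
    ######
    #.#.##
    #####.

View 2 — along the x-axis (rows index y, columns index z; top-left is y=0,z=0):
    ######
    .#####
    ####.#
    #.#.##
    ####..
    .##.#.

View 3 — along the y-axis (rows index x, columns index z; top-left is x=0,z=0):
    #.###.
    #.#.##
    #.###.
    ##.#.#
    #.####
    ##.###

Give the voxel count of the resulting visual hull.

start: 6×6×6 = 216 voxels
[1] z-view keeps 30 columns → grid now 180
[2] x-view keeps 27 columns → grid now 136
[3] y-view keeps 26 columns → grid now 95

remaining voxels: 95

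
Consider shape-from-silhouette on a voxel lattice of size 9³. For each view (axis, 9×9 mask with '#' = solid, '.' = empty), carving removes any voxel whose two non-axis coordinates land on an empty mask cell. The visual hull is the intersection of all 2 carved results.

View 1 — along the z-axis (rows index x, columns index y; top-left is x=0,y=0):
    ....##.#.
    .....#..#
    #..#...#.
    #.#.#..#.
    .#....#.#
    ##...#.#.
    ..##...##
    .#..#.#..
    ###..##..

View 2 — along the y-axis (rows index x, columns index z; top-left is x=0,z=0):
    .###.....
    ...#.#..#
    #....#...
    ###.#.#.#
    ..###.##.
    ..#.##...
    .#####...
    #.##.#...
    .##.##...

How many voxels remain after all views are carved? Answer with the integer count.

124 voxels

initial block: 9^3 = 729
[1] z-view keeps 31 columns → grid now 279
[2] y-view keeps 35 columns → grid now 124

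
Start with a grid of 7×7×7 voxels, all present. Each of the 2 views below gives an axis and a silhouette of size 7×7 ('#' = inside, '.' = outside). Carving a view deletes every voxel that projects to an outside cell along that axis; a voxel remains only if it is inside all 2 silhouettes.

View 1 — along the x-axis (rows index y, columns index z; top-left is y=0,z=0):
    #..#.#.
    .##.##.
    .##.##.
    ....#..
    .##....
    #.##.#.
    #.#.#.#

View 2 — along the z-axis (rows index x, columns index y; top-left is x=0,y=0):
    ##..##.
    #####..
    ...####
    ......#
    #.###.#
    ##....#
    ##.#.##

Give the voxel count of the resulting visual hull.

before carving: 343 voxels (7×7×7)
  1. axis=0 (YZ plane), |mask|=22  ⇒  voxels=154
  2. axis=2 (XY plane), |mask|=27  ⇒  voxels=83

|visual hull| = 83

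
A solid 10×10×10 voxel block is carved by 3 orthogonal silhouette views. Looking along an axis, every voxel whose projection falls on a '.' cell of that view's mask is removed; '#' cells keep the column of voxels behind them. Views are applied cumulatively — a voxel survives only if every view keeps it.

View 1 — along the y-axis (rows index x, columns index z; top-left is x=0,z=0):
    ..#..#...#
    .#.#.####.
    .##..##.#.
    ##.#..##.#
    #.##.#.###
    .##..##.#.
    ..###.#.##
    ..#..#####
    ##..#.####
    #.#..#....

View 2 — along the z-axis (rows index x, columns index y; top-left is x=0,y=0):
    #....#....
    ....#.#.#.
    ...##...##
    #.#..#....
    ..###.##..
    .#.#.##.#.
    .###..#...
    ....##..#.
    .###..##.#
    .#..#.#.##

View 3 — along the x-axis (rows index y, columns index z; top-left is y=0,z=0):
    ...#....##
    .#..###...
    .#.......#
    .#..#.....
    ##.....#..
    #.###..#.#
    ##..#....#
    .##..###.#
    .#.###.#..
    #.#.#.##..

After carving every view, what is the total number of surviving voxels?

voxel count = 78

start: 10×10×10 = 1000 voxels
V1 y: intersect with XZ mask (54 set) -- 540 left
V2 z: intersect with XY mask (40 set) -- 221 left
V3 x: intersect with YZ mask (40 set) -- 78 left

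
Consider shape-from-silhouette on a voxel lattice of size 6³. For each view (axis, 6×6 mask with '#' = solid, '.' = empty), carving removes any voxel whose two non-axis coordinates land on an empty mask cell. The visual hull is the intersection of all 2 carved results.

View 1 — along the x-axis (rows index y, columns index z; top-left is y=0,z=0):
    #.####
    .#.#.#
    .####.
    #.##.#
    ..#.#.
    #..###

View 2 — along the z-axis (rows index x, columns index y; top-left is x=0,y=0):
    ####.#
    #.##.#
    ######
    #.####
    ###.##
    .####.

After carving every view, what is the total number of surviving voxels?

|visual hull| = 109

full grid |V| = 216
carve view 1 (along x, YZ-mask fill 22/36): 132 voxels remain
carve view 2 (along z, XY-mask fill 29/36): 109 voxels remain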